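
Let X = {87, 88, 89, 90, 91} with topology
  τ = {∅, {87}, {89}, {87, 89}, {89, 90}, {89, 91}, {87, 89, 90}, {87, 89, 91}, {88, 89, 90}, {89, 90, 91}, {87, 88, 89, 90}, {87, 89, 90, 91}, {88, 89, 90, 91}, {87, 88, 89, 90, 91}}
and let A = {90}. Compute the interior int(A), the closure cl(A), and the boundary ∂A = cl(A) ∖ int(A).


int(A) = ∅, cl(A) = {88, 90}, ∂A = {88, 90}.

Closed sets in (X, τ) are complements of opens:
  closed(X, τ) = {∅, {87}, {88}, {91}, {87, 88}, {87, 91}, {88, 90}, {88, 91}, {87, 88, 90}, {87, 88, 91}, {88, 90, 91}, {87, 88, 90, 91}, {88, 89, 90, 91}, {87, 88, 89, 90, 91}}.
int(A) = ⋃ {U ∈ τ : U ⊆ A}. Opens contained in A: ∅.
Taking the union of these: int(A) = ∅.
cl(A) = ⋂ {C closed : A ⊆ C}. Closed sets containing A: {88, 90}, {87, 88, 90}, {88, 90, 91}, {87, 88, 90, 91}, {88, 89, 90, 91}, {87, 88, 89, 90, 91}.
Intersecting these: cl(A) = {88, 90}.
∂A = cl(A) ∖ int(A) = {88, 90} ∖ ∅ = {88, 90}.


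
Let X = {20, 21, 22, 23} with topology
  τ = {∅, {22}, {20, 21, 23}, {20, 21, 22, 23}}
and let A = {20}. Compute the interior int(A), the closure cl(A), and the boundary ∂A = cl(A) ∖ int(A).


int(A) = ∅, cl(A) = {20, 21, 23}, ∂A = {20, 21, 23}.

Closed sets in (X, τ) are complements of opens:
  closed(X, τ) = {∅, {22}, {20, 21, 23}, {20, 21, 22, 23}}.
int(A) = ⋃ {U ∈ τ : U ⊆ A}. Opens contained in A: ∅.
Taking the union of these: int(A) = ∅.
cl(A) = ⋂ {C closed : A ⊆ C}. Closed sets containing A: {20, 21, 23}, {20, 21, 22, 23}.
Intersecting these: cl(A) = {20, 21, 23}.
∂A = cl(A) ∖ int(A) = {20, 21, 23} ∖ ∅ = {20, 21, 23}.


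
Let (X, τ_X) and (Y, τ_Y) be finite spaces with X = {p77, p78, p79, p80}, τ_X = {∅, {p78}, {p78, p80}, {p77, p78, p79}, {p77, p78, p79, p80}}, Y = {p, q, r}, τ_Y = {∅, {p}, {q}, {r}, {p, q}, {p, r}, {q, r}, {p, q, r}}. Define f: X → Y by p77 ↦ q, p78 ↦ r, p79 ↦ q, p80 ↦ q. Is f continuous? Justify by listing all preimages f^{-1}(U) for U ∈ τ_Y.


f is NOT continuous.

Compute f^{-1}(U) for each U ∈ τ_Y:
  U = ∅: f^{-1}(U) = ∅ ∈ τ_X ✓.
  U = {p}: f^{-1}(U) = ∅ ∈ τ_X ✓.
  U = {q}: f^{-1}(U) = {p77, p79, p80} ∉ τ_X ✗.
  U = {r}: f^{-1}(U) = {p78} ∈ τ_X ✓.
  U = {p, q}: f^{-1}(U) = {p77, p79, p80} ∉ τ_X ✗.
  U = {p, r}: f^{-1}(U) = {p78} ∈ τ_X ✓.
  U = {q, r}: f^{-1}(U) = {p77, p78, p79, p80} ∈ τ_X ✓.
  U = {p, q, r}: f^{-1}(U) = {p77, p78, p79, p80} ∈ τ_X ✓.
Found U = {q} with f^{-1}(U) = {p77, p79, p80} not in τ_X. Therefore f is NOT continuous.


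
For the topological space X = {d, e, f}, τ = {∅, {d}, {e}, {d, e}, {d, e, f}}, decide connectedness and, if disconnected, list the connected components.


(X, τ) is connected.

Find clopen sets (U ∈ τ with X ∖ U ∈ τ):
  U = ∅, X ∖ U = {d, e, f} — both open, so U is clopen.
  U = {d, e, f}, X ∖ U = ∅ — both open, so U is clopen.
Only trivial clopens (∅ and X) exist, so (X, τ) is connected.
Compute connected components by grouping points that agree on all clopens:
  component: {d, e, f}


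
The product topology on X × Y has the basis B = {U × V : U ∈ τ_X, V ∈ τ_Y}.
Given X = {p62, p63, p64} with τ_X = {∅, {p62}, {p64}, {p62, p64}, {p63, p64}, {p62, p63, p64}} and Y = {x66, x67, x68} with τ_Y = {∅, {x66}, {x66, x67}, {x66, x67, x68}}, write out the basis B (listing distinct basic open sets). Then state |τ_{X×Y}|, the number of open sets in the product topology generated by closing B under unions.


Basis B = {∅ × ∅, {p62} × {x66}, {p64} × {x66}, {p62} × {x66, x67}, {p62, p64} × {x66}, {p63, p64} × {x66}, {p64} × {x66, x67}, {p62} × {x66, x67, x68}, {p62, p63, p64} × {x66}, {p64} × {x66, x67, x68}, {p62, p64} × {x66, x67}, {p63, p64} × {x66, x67}, {p62, p64} × {x66, x67, x68}, {p62, p63, p64} × {x66, x67}, {p63, p64} × {x66, x67, x68}, {p62, p63, p64} × {x66, x67, x68}}; |τ_{X×Y}| = 40.

Enumerate products U × V with U ∈ τ_X, V ∈ τ_Y (deduplicated):
  ∅ × ∅ = {} (∅)
  {p62} × {x66} = {(p62,x66)}
  {p64} × {x66} = {(p64,x66)}
  {p62} × {x66, x67} = {(p62,x66), (p62,x67)}
  {p62, p64} × {x66} = {(p62,x66), (p64,x66)}
  {p63, p64} × {x66} = {(p63,x66), (p64,x66)}
  {p64} × {x66, x67} = {(p64,x66), (p64,x67)}
  {p62} × {x66, x67, x68} = {(p62,x66), (p62,x67), (p62,x68)}
  {p62, p63, p64} × {x66} = {(p62,x66), (p63,x66), (p64,x66)}
  {p64} × {x66, x67, x68} = {(p64,x66), (p64,x67), (p64,x68)}
  {p62, p64} × {x66, x67} = {(p62,x66), (p62,x67), (p64,x66), (p64,x67)}
  {p63, p64} × {x66, x67} = {(p63,x66), (p63,x67), (p64,x66), (p64,x67)}
  {p62, p64} × {x66, x67, x68} = {(p62,x66), (p62,x67), (p62,x68), (p64,x66), (p64,x67), (p64,x68)}
  {p62, p63, p64} × {x66, x67} = {(p62,x66), (p62,x67), (p63,x66), (p63,x67), (p64,x66), (p64,x67)}
  {p63, p64} × {x66, x67, x68} = {(p63,x66), (p63,x67), (p63,x68), (p64,x66), (p64,x67), (p64,x68)}
  {p62, p63, p64} × {x66, x67, x68} = {(p62,x66), (p62,x67), (p62,x68), (p63,x66), (p63,x67), (p63,x68), (p64,x66), (p64,x67), (p64,x68)}
These 16 distinct sets form the basis B.
Close under arbitrary unions to get τ_{X×Y}; counting gives |τ_{X×Y}| = 40.


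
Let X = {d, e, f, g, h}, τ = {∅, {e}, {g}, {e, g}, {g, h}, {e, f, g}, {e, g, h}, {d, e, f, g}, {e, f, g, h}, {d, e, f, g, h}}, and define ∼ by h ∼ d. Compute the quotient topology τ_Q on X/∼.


X/∼ = {[d=h], [e], [f], [g]}; |τ_Q| = 6.

Equivalence classes: [d=h], [e], [f], [g].
Quotient map π: X → X/∼ sends d ↦ [d=h], e ↦ [e], f ↦ [f], g ↦ [g], h ↦ [d=h].
For each subset V ⊆ X/∼, compute π^{-1}(V) ⊆ X and check whether π^{-1}(V) ∈ τ. V is open in τ_Q iff π^{-1}(V) ∈ τ.
  V = {}: π^{-1}(V) = ∅ ∈ τ ✓.
  V = {[d=h]}: π^{-1}(V) = {d, h} ∉ τ ✗.
  V = {[e]}: π^{-1}(V) = {e} ∈ τ ✓.
  V = {[d=h], [e]}: π^{-1}(V) = {d, e, h} ∉ τ ✗.
  V = {[f]}: π^{-1}(V) = {f} ∉ τ ✗.
  V = {[d=h], [f]}: π^{-1}(V) = {d, f, h} ∉ τ ✗.
  V = {[e], [f]}: π^{-1}(V) = {e, f} ∉ τ ✗.
  V = {[d=h], [e], [f]}: π^{-1}(V) = {d, e, f, h} ∉ τ ✗.
  V = {[g]}: π^{-1}(V) = {g} ∈ τ ✓.
  V = {[d=h], [g]}: π^{-1}(V) = {d, g, h} ∉ τ ✗.
  V = {[e], [g]}: π^{-1}(V) = {e, g} ∈ τ ✓.
  V = {[d=h], [e], [g]}: π^{-1}(V) = {d, e, g, h} ∉ τ ✗.
  V = {[f], [g]}: π^{-1}(V) = {f, g} ∉ τ ✗.
  V = {[d=h], [f], [g]}: π^{-1}(V) = {d, f, g, h} ∉ τ ✗.
  V = {[e], [f], [g]}: π^{-1}(V) = {e, f, g} ∈ τ ✓.
  V = {[d=h], [e], [f], [g]}: π^{-1}(V) = {d, e, f, g, h} ∈ τ ✓.
Open sets in the quotient: τ_Q = {{}, {[e]}, {[g]}, {[e], [g]}, {[e], [f], [g]}, {[d=h], [e], [f], [g]}} (6 elements).


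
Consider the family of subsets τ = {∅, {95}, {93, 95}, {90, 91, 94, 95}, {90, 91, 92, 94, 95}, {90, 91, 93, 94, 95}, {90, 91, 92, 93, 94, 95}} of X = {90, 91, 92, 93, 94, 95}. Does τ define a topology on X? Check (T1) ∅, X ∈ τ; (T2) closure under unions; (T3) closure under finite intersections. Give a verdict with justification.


τ IS a topology on X.

Axiom (T1): ∅ ∈ τ? Yes; X ∈ τ? Yes.
Axiom (T2/T3): check pairwise unions and intersections of members of τ.
All pairwise intersections and unions checked — each lies in τ. Therefore τ satisfies (T1), (T2), (T3): it IS a topology on X.


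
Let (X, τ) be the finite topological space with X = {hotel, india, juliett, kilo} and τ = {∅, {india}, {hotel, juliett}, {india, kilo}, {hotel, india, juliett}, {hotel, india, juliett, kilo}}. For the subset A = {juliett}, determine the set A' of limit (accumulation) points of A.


A' = {hotel}

For each x ∈ X, list the open sets U ∈ τ with x ∈ U, then check whether U ∩ (A ∖ {x}) ≠ ∅ for every such U.
  x = hotel: opens ∋ x are {hotel, juliett}, {hotel, india, juliett}, {hotel, india, juliett, kilo}; each meets A ∖ {hotel}, so x IS a limit point.
  x = india: open {india} ∋ x has {india} ∩ (A ∖ {india}) = ∅, so x is NOT a limit point.
  x = juliett: open {hotel, juliett} ∋ x has {hotel, juliett} ∩ (A ∖ {juliett}) = ∅, so x is NOT a limit point.
  x = kilo: open {india, kilo} ∋ x has {india, kilo} ∩ (A ∖ {kilo}) = ∅, so x is NOT a limit point.
Collecting: A' = {hotel}.


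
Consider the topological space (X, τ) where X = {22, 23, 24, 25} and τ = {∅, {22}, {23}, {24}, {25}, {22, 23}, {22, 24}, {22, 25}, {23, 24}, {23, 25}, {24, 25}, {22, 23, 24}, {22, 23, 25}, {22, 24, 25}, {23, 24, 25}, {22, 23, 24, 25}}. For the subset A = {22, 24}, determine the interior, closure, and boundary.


int(A) = {22, 24}, cl(A) = {22, 24}, ∂A = ∅.

Closed sets in (X, τ) are complements of opens:
  closed(X, τ) = {∅, {22}, {23}, {24}, {25}, {22, 23}, {22, 24}, {22, 25}, {23, 24}, {23, 25}, {24, 25}, {22, 23, 24}, {22, 23, 25}, {22, 24, 25}, {23, 24, 25}, {22, 23, 24, 25}}.
int(A) = ⋃ {U ∈ τ : U ⊆ A}. Opens contained in A: ∅, {22}, {24}, {22, 24}.
Taking the union of these: int(A) = {22, 24}.
cl(A) = ⋂ {C closed : A ⊆ C}. Closed sets containing A: {22, 24}, {22, 23, 24}, {22, 24, 25}, {22, 23, 24, 25}.
Intersecting these: cl(A) = {22, 24}.
∂A = cl(A) ∖ int(A) = {22, 24} ∖ {22, 24} = ∅.


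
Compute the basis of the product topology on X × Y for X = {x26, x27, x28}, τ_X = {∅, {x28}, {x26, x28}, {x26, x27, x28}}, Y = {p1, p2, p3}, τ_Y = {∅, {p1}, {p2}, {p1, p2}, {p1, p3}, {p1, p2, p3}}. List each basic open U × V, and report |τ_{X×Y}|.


Basis B = {∅ × ∅, {x28} × {p1}, {x28} × {p2}, {x26, x28} × {p1}, {x26, x28} × {p2}, {x28} × {p1, p2}, {x28} × {p1, p3}, {x26, x27, x28} × {p1}, {x26, x27, x28} × {p2}, {x28} × {p1, p2, p3}, {x26, x28} × {p1, p2}, {x26, x28} × {p1, p3}, {x26, x28} × {p1, p2, p3}, {x26, x27, x28} × {p1, p2}, {x26, x27, x28} × {p1, p3}, {x26, x27, x28} × {p1, p2, p3}}; |τ_{X×Y}| = 40.

Enumerate products U × V with U ∈ τ_X, V ∈ τ_Y (deduplicated):
  ∅ × ∅ = {} (∅)
  {x28} × {p1} = {(x28,p1)}
  {x28} × {p2} = {(x28,p2)}
  {x26, x28} × {p1} = {(x26,p1), (x28,p1)}
  {x26, x28} × {p2} = {(x26,p2), (x28,p2)}
  {x28} × {p1, p2} = {(x28,p1), (x28,p2)}
  {x28} × {p1, p3} = {(x28,p1), (x28,p3)}
  {x26, x27, x28} × {p1} = {(x26,p1), (x27,p1), (x28,p1)}
  {x26, x27, x28} × {p2} = {(x26,p2), (x27,p2), (x28,p2)}
  {x28} × {p1, p2, p3} = {(x28,p1), (x28,p2), (x28,p3)}
  {x26, x28} × {p1, p2} = {(x26,p1), (x26,p2), (x28,p1), (x28,p2)}
  {x26, x28} × {p1, p3} = {(x26,p1), (x26,p3), (x28,p1), (x28,p3)}
  {x26, x28} × {p1, p2, p3} = {(x26,p1), (x26,p2), (x26,p3), (x28,p1), (x28,p2), (x28,p3)}
  {x26, x27, x28} × {p1, p2} = {(x26,p1), (x26,p2), (x27,p1), (x27,p2), (x28,p1), (x28,p2)}
  {x26, x27, x28} × {p1, p3} = {(x26,p1), (x26,p3), (x27,p1), (x27,p3), (x28,p1), (x28,p3)}
  {x26, x27, x28} × {p1, p2, p3} = {(x26,p1), (x26,p2), (x26,p3), (x27,p1), (x27,p2), (x27,p3), (x28,p1), (x28,p2), (x28,p3)}
These 16 distinct sets form the basis B.
Close under arbitrary unions to get τ_{X×Y}; counting gives |τ_{X×Y}| = 40.


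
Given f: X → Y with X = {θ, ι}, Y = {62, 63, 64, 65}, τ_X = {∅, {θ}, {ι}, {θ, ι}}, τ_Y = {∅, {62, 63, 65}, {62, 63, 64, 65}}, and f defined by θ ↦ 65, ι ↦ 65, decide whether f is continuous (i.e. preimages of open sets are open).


f IS continuous.

Compute f^{-1}(U) for each U ∈ τ_Y:
  U = ∅: f^{-1}(U) = ∅ ∈ τ_X ✓.
  U = {62, 63, 65}: f^{-1}(U) = {θ, ι} ∈ τ_X ✓.
  U = {62, 63, 64, 65}: f^{-1}(U) = {θ, ι} ∈ τ_X ✓.
Every preimage lies in τ_X, so f IS continuous.


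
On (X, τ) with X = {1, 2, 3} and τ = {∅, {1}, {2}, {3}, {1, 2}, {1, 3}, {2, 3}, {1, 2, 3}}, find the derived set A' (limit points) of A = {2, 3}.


A' = ∅

For each x ∈ X, list the open sets U ∈ τ with x ∈ U, then check whether U ∩ (A ∖ {x}) ≠ ∅ for every such U.
  x = 1: open {1} ∋ x has {1} ∩ (A ∖ {1}) = ∅, so x is NOT a limit point.
  x = 2: open {2} ∋ x has {2} ∩ (A ∖ {2}) = ∅, so x is NOT a limit point.
  x = 3: open {3} ∋ x has {3} ∩ (A ∖ {3}) = ∅, so x is NOT a limit point.
Collecting: A' = ∅.


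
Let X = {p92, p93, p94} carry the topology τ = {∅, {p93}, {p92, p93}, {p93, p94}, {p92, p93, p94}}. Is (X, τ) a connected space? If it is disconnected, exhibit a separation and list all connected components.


(X, τ) is connected.

Find clopen sets (U ∈ τ with X ∖ U ∈ τ):
  U = ∅, X ∖ U = {p92, p93, p94} — both open, so U is clopen.
  U = {p92, p93, p94}, X ∖ U = ∅ — both open, so U is clopen.
Only trivial clopens (∅ and X) exist, so (X, τ) is connected.
Compute connected components by grouping points that agree on all clopens:
  component: {p92, p93, p94}


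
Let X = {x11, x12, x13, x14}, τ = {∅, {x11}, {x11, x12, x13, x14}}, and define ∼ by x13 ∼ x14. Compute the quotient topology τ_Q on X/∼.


X/∼ = {[x11], [x12], [x13=x14]}; |τ_Q| = 3.

Equivalence classes: [x11], [x12], [x13=x14].
Quotient map π: X → X/∼ sends x11 ↦ [x11], x12 ↦ [x12], x13 ↦ [x13=x14], x14 ↦ [x13=x14].
For each subset V ⊆ X/∼, compute π^{-1}(V) ⊆ X and check whether π^{-1}(V) ∈ τ. V is open in τ_Q iff π^{-1}(V) ∈ τ.
  V = {}: π^{-1}(V) = ∅ ∈ τ ✓.
  V = {[x11]}: π^{-1}(V) = {x11} ∈ τ ✓.
  V = {[x12]}: π^{-1}(V) = {x12} ∉ τ ✗.
  V = {[x11], [x12]}: π^{-1}(V) = {x11, x12} ∉ τ ✗.
  V = {[x13=x14]}: π^{-1}(V) = {x13, x14} ∉ τ ✗.
  V = {[x11], [x13=x14]}: π^{-1}(V) = {x11, x13, x14} ∉ τ ✗.
  V = {[x12], [x13=x14]}: π^{-1}(V) = {x12, x13, x14} ∉ τ ✗.
  V = {[x11], [x12], [x13=x14]}: π^{-1}(V) = {x11, x12, x13, x14} ∈ τ ✓.
Open sets in the quotient: τ_Q = {{}, {[x11]}, {[x11], [x12], [x13=x14]}} (3 elements).


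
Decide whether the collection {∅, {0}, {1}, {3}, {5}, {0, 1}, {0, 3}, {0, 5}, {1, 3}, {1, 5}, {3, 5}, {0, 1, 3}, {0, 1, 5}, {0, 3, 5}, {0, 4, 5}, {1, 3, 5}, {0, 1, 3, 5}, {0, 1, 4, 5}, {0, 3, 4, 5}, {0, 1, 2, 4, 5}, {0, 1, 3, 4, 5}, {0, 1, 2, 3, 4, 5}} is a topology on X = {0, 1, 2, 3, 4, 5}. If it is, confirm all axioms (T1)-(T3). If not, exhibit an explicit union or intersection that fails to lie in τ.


τ IS a topology on X.

Axiom (T1): ∅ ∈ τ? Yes; X ∈ τ? Yes.
Axiom (T2/T3): check pairwise unions and intersections of members of τ.
All pairwise intersections and unions checked — each lies in τ. Therefore τ satisfies (T1), (T2), (T3): it IS a topology on X.


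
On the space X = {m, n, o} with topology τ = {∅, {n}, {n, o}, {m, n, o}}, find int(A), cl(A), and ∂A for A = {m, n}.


int(A) = {n}, cl(A) = {m, n, o}, ∂A = {m, o}.

Closed sets in (X, τ) are complements of opens:
  closed(X, τ) = {∅, {m}, {m, o}, {m, n, o}}.
int(A) = ⋃ {U ∈ τ : U ⊆ A}. Opens contained in A: ∅, {n}.
Taking the union of these: int(A) = {n}.
cl(A) = ⋂ {C closed : A ⊆ C}. Closed sets containing A: {m, n, o}.
Intersecting these: cl(A) = {m, n, o}.
∂A = cl(A) ∖ int(A) = {m, n, o} ∖ {n} = {m, o}.


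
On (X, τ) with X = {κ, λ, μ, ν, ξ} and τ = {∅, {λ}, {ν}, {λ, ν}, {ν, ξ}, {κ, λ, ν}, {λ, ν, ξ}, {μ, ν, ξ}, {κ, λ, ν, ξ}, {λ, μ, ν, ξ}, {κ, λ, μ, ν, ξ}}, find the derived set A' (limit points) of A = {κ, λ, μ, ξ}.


A' = {κ, μ}

For each x ∈ X, list the open sets U ∈ τ with x ∈ U, then check whether U ∩ (A ∖ {x}) ≠ ∅ for every such U.
  x = κ: opens ∋ x are {κ, λ, ν}, {κ, λ, ν, ξ}, {κ, λ, μ, ν, ξ}; each meets A ∖ {κ}, so x IS a limit point.
  x = λ: open {λ} ∋ x has {λ} ∩ (A ∖ {λ}) = ∅, so x is NOT a limit point.
  x = μ: opens ∋ x are {μ, ν, ξ}, {λ, μ, ν, ξ}, {κ, λ, μ, ν, ξ}; each meets A ∖ {μ}, so x IS a limit point.
  x = ν: open {ν} ∋ x has {ν} ∩ (A ∖ {ν}) = ∅, so x is NOT a limit point.
  x = ξ: open {ν, ξ} ∋ x has {ν, ξ} ∩ (A ∖ {ξ}) = ∅, so x is NOT a limit point.
Collecting: A' = {κ, μ}.


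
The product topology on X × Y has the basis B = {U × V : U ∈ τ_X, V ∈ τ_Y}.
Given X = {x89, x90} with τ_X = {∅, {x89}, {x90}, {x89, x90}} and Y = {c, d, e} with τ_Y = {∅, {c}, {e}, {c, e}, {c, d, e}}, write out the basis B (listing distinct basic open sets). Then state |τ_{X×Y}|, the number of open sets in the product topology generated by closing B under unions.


Basis B = {∅ × ∅, {x89} × {c}, {x89} × {e}, {x90} × {c}, {x90} × {e}, {x89} × {c, e}, {x89, x90} × {c}, {x89, x90} × {e}, {x90} × {c, e}, {x89} × {c, d, e}, {x90} × {c, d, e}, {x89, x90} × {c, e}, {x89, x90} × {c, d, e}}; |τ_{X×Y}| = 25.

Enumerate products U × V with U ∈ τ_X, V ∈ τ_Y (deduplicated):
  ∅ × ∅ = {} (∅)
  {x89} × {c} = {(x89,c)}
  {x89} × {e} = {(x89,e)}
  {x90} × {c} = {(x90,c)}
  {x90} × {e} = {(x90,e)}
  {x89} × {c, e} = {(x89,c), (x89,e)}
  {x89, x90} × {c} = {(x89,c), (x90,c)}
  {x89, x90} × {e} = {(x89,e), (x90,e)}
  {x90} × {c, e} = {(x90,c), (x90,e)}
  {x89} × {c, d, e} = {(x89,c), (x89,d), (x89,e)}
  {x90} × {c, d, e} = {(x90,c), (x90,d), (x90,e)}
  {x89, x90} × {c, e} = {(x89,c), (x89,e), (x90,c), (x90,e)}
  {x89, x90} × {c, d, e} = {(x89,c), (x89,d), (x89,e), (x90,c), (x90,d), (x90,e)}
These 13 distinct sets form the basis B.
Close under arbitrary unions to get τ_{X×Y}; counting gives |τ_{X×Y}| = 25.


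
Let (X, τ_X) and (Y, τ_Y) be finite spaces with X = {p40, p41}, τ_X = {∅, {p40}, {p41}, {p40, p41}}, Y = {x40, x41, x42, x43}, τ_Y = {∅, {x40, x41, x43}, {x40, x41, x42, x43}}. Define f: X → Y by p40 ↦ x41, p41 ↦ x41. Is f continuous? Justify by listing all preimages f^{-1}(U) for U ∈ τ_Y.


f IS continuous.

Compute f^{-1}(U) for each U ∈ τ_Y:
  U = ∅: f^{-1}(U) = ∅ ∈ τ_X ✓.
  U = {x40, x41, x43}: f^{-1}(U) = {p40, p41} ∈ τ_X ✓.
  U = {x40, x41, x42, x43}: f^{-1}(U) = {p40, p41} ∈ τ_X ✓.
Every preimage lies in τ_X, so f IS continuous.


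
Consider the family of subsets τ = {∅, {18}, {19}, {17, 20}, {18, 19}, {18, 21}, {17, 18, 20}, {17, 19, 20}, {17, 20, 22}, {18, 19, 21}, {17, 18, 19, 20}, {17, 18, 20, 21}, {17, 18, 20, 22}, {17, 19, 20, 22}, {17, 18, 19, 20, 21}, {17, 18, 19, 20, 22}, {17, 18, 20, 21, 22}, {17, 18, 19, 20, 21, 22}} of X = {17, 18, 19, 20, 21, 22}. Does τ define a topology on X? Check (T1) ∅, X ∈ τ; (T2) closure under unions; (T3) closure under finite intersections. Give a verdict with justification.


τ IS a topology on X.

Axiom (T1): ∅ ∈ τ? Yes; X ∈ τ? Yes.
Axiom (T2/T3): check pairwise unions and intersections of members of τ.
All pairwise intersections and unions checked — each lies in τ. Therefore τ satisfies (T1), (T2), (T3): it IS a topology on X.


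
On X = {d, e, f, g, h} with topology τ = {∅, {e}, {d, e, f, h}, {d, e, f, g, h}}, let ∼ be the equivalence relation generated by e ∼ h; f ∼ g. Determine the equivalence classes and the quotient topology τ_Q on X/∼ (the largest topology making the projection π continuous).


X/∼ = {[d], [e=h], [f=g]}; |τ_Q| = 2.

Equivalence classes: [d], [e=h], [f=g].
Quotient map π: X → X/∼ sends d ↦ [d], e ↦ [e=h], f ↦ [f=g], g ↦ [f=g], h ↦ [e=h].
For each subset V ⊆ X/∼, compute π^{-1}(V) ⊆ X and check whether π^{-1}(V) ∈ τ. V is open in τ_Q iff π^{-1}(V) ∈ τ.
  V = {}: π^{-1}(V) = ∅ ∈ τ ✓.
  V = {[d]}: π^{-1}(V) = {d} ∉ τ ✗.
  V = {[e=h]}: π^{-1}(V) = {e, h} ∉ τ ✗.
  V = {[d], [e=h]}: π^{-1}(V) = {d, e, h} ∉ τ ✗.
  V = {[f=g]}: π^{-1}(V) = {f, g} ∉ τ ✗.
  V = {[d], [f=g]}: π^{-1}(V) = {d, f, g} ∉ τ ✗.
  V = {[e=h], [f=g]}: π^{-1}(V) = {e, f, g, h} ∉ τ ✗.
  V = {[d], [e=h], [f=g]}: π^{-1}(V) = {d, e, f, g, h} ∈ τ ✓.
Open sets in the quotient: τ_Q = {{}, {[d], [e=h], [f=g]}} (2 elements).


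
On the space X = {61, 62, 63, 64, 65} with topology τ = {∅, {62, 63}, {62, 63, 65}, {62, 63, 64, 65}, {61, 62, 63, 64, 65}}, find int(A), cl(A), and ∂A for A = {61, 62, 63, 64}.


int(A) = {62, 63}, cl(A) = {61, 62, 63, 64, 65}, ∂A = {61, 64, 65}.

Closed sets in (X, τ) are complements of opens:
  closed(X, τ) = {∅, {61}, {61, 64}, {61, 64, 65}, {61, 62, 63, 64, 65}}.
int(A) = ⋃ {U ∈ τ : U ⊆ A}. Opens contained in A: ∅, {62, 63}.
Taking the union of these: int(A) = {62, 63}.
cl(A) = ⋂ {C closed : A ⊆ C}. Closed sets containing A: {61, 62, 63, 64, 65}.
Intersecting these: cl(A) = {61, 62, 63, 64, 65}.
∂A = cl(A) ∖ int(A) = {61, 62, 63, 64, 65} ∖ {62, 63} = {61, 64, 65}.


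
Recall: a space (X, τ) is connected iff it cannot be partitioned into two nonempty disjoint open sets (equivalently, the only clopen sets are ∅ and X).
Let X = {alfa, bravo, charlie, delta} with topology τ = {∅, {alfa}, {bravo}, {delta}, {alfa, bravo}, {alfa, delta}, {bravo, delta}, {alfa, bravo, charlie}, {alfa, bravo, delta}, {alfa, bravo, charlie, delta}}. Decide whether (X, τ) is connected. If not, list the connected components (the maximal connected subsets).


(X, τ) is disconnected; components = [{delta}, {alfa, bravo, charlie}].

Find clopen sets (U ∈ τ with X ∖ U ∈ τ):
  U = ∅, X ∖ U = {alfa, bravo, charlie, delta} — both open, so U is clopen.
  U = {delta}, X ∖ U = {alfa, bravo, charlie} — both open, so U is clopen.
  U = {alfa, bravo, charlie}, X ∖ U = {delta} — both open, so U is clopen.
  U = {alfa, bravo, charlie, delta}, X ∖ U = ∅ — both open, so U is clopen.
Nontrivial clopen(s) exist: e.g. {delta}. So (X, τ) is disconnected.
Compute connected components by grouping points that agree on all clopens:
  component: {delta}
  component: {alfa, bravo, charlie}


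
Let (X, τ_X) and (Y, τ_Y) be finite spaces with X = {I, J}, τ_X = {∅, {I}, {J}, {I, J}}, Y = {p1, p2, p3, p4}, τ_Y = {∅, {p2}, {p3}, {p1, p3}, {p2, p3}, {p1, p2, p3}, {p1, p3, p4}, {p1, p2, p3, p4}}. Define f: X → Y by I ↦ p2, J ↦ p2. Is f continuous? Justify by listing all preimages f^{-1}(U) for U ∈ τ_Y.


f IS continuous.

Compute f^{-1}(U) for each U ∈ τ_Y:
  U = ∅: f^{-1}(U) = ∅ ∈ τ_X ✓.
  U = {p2}: f^{-1}(U) = {I, J} ∈ τ_X ✓.
  U = {p3}: f^{-1}(U) = ∅ ∈ τ_X ✓.
  U = {p1, p3}: f^{-1}(U) = ∅ ∈ τ_X ✓.
  U = {p2, p3}: f^{-1}(U) = {I, J} ∈ τ_X ✓.
  U = {p1, p2, p3}: f^{-1}(U) = {I, J} ∈ τ_X ✓.
  U = {p1, p3, p4}: f^{-1}(U) = ∅ ∈ τ_X ✓.
  U = {p1, p2, p3, p4}: f^{-1}(U) = {I, J} ∈ τ_X ✓.
Every preimage lies in τ_X, so f IS continuous.


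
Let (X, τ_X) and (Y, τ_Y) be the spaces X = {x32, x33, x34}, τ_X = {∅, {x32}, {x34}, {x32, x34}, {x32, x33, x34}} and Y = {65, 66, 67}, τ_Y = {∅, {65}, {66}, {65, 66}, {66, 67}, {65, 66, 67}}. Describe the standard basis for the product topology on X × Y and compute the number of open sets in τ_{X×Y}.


Basis B = {∅ × ∅, {x32} × {65}, {x32} × {66}, {x34} × {65}, {x34} × {66}, {x32} × {65, 66}, {x32, x34} × {65}, {x32} × {66, 67}, {x32, x34} × {66}, {x34} × {65, 66}, {x34} × {66, 67}, {x32} × {65, 66, 67}, {x32, x33, x34} × {65}, {x32, x33, x34} × {66}, {x34} × {65, 66, 67}, {x32, x34} × {65, 66}, {x32, x34} × {66, 67}, {x32, x34} × {65, 66, 67}, {x32, x33, x34} × {65, 66}, {x32, x33, x34} × {66, 67}, {x32, x33, x34} × {65, 66, 67}}; |τ_{X×Y}| = 70.

Enumerate products U × V with U ∈ τ_X, V ∈ τ_Y (deduplicated):
  ∅ × ∅ = {} (∅)
  {x32} × {65} = {(x32,65)}
  {x32} × {66} = {(x32,66)}
  {x34} × {65} = {(x34,65)}
  {x34} × {66} = {(x34,66)}
  {x32} × {65, 66} = {(x32,65), (x32,66)}
  {x32, x34} × {65} = {(x32,65), (x34,65)}
  {x32} × {66, 67} = {(x32,66), (x32,67)}
  {x32, x34} × {66} = {(x32,66), (x34,66)}
  {x34} × {65, 66} = {(x34,65), (x34,66)}
  {x34} × {66, 67} = {(x34,66), (x34,67)}
  {x32} × {65, 66, 67} = {(x32,65), (x32,66), (x32,67)}
  {x32, x33, x34} × {65} = {(x32,65), (x33,65), (x34,65)}
  {x32, x33, x34} × {66} = {(x32,66), (x33,66), (x34,66)}
  {x34} × {65, 66, 67} = {(x34,65), (x34,66), (x34,67)}
  {x32, x34} × {65, 66} = {(x32,65), (x32,66), (x34,65), (x34,66)}
  {x32, x34} × {66, 67} = {(x32,66), (x32,67), (x34,66), (x34,67)}
  {x32, x34} × {65, 66, 67} = {(x32,65), (x32,66), (x32,67), (x34,65), (x34,66), (x34,67)}
  {x32, x33, x34} × {65, 66} = {(x32,65), (x32,66), (x33,65), (x33,66), (x34,65), (x34,66)}
  {x32, x33, x34} × {66, 67} = {(x32,66), (x32,67), (x33,66), (x33,67), (x34,66), (x34,67)}
  {x32, x33, x34} × {65, 66, 67} = {(x32,65), (x32,66), (x32,67), (x33,65), (x33,66), (x33,67), (x34,65), (x34,66), (x34,67)}
These 21 distinct sets form the basis B.
Close under arbitrary unions to get τ_{X×Y}; counting gives |τ_{X×Y}| = 70.


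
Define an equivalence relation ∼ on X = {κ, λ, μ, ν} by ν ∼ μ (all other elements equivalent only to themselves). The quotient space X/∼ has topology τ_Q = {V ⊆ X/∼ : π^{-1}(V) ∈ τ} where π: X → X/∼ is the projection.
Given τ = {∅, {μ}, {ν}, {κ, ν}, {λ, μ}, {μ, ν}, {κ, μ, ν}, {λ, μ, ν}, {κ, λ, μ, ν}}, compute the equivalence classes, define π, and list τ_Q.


X/∼ = {[κ], [λ], [μ=ν]}; |τ_Q| = 5.

Equivalence classes: [κ], [λ], [μ=ν].
Quotient map π: X → X/∼ sends κ ↦ [κ], λ ↦ [λ], μ ↦ [μ=ν], ν ↦ [μ=ν].
For each subset V ⊆ X/∼, compute π^{-1}(V) ⊆ X and check whether π^{-1}(V) ∈ τ. V is open in τ_Q iff π^{-1}(V) ∈ τ.
  V = {}: π^{-1}(V) = ∅ ∈ τ ✓.
  V = {[κ]}: π^{-1}(V) = {κ} ∉ τ ✗.
  V = {[λ]}: π^{-1}(V) = {λ} ∉ τ ✗.
  V = {[κ], [λ]}: π^{-1}(V) = {κ, λ} ∉ τ ✗.
  V = {[μ=ν]}: π^{-1}(V) = {μ, ν} ∈ τ ✓.
  V = {[κ], [μ=ν]}: π^{-1}(V) = {κ, μ, ν} ∈ τ ✓.
  V = {[λ], [μ=ν]}: π^{-1}(V) = {λ, μ, ν} ∈ τ ✓.
  V = {[κ], [λ], [μ=ν]}: π^{-1}(V) = {κ, λ, μ, ν} ∈ τ ✓.
Open sets in the quotient: τ_Q = {{}, {[μ=ν]}, {[κ], [μ=ν]}, {[λ], [μ=ν]}, {[κ], [λ], [μ=ν]}} (5 elements).


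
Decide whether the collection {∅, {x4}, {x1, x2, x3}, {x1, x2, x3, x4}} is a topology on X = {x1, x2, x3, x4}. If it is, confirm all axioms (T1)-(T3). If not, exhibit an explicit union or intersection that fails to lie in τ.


τ IS a topology on X.

Axiom (T1): ∅ ∈ τ? Yes; X ∈ τ? Yes.
Axiom (T2/T3): check pairwise unions and intersections of members of τ.
All pairwise intersections and unions checked — each lies in τ. Therefore τ satisfies (T1), (T2), (T3): it IS a topology on X.


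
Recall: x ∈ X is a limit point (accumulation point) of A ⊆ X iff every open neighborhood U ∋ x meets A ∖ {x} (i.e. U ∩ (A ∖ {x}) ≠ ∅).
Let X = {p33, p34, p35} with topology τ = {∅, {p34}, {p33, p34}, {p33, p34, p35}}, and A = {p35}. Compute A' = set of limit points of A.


A' = ∅

For each x ∈ X, list the open sets U ∈ τ with x ∈ U, then check whether U ∩ (A ∖ {x}) ≠ ∅ for every such U.
  x = p33: open {p33, p34} ∋ x has {p33, p34} ∩ (A ∖ {p33}) = ∅, so x is NOT a limit point.
  x = p34: open {p34} ∋ x has {p34} ∩ (A ∖ {p34}) = ∅, so x is NOT a limit point.
  x = p35: open {p33, p34, p35} ∋ x has {p33, p34, p35} ∩ (A ∖ {p35}) = ∅, so x is NOT a limit point.
Collecting: A' = ∅.


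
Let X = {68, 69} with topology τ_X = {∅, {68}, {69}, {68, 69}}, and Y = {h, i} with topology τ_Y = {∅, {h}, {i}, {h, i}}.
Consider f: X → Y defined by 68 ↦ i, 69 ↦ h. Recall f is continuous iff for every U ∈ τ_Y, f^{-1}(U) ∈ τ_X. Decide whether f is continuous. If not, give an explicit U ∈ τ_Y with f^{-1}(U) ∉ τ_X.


f IS continuous.

Compute f^{-1}(U) for each U ∈ τ_Y:
  U = ∅: f^{-1}(U) = ∅ ∈ τ_X ✓.
  U = {h}: f^{-1}(U) = {69} ∈ τ_X ✓.
  U = {i}: f^{-1}(U) = {68} ∈ τ_X ✓.
  U = {h, i}: f^{-1}(U) = {68, 69} ∈ τ_X ✓.
Every preimage lies in τ_X, so f IS continuous.


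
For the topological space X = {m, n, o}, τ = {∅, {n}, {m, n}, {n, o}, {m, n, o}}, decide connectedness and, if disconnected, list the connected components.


(X, τ) is connected.

Find clopen sets (U ∈ τ with X ∖ U ∈ τ):
  U = ∅, X ∖ U = {m, n, o} — both open, so U is clopen.
  U = {m, n, o}, X ∖ U = ∅ — both open, so U is clopen.
Only trivial clopens (∅ and X) exist, so (X, τ) is connected.
Compute connected components by grouping points that agree on all clopens:
  component: {m, n, o}


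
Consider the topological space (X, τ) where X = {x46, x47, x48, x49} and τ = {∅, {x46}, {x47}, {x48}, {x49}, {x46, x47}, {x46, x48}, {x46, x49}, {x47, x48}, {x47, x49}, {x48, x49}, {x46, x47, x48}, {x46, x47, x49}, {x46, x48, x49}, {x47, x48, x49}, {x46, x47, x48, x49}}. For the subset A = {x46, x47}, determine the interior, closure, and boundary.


int(A) = {x46, x47}, cl(A) = {x46, x47}, ∂A = ∅.

Closed sets in (X, τ) are complements of opens:
  closed(X, τ) = {∅, {x46}, {x47}, {x48}, {x49}, {x46, x47}, {x46, x48}, {x46, x49}, {x47, x48}, {x47, x49}, {x48, x49}, {x46, x47, x48}, {x46, x47, x49}, {x46, x48, x49}, {x47, x48, x49}, {x46, x47, x48, x49}}.
int(A) = ⋃ {U ∈ τ : U ⊆ A}. Opens contained in A: ∅, {x46}, {x47}, {x46, x47}.
Taking the union of these: int(A) = {x46, x47}.
cl(A) = ⋂ {C closed : A ⊆ C}. Closed sets containing A: {x46, x47}, {x46, x47, x48}, {x46, x47, x49}, {x46, x47, x48, x49}.
Intersecting these: cl(A) = {x46, x47}.
∂A = cl(A) ∖ int(A) = {x46, x47} ∖ {x46, x47} = ∅.


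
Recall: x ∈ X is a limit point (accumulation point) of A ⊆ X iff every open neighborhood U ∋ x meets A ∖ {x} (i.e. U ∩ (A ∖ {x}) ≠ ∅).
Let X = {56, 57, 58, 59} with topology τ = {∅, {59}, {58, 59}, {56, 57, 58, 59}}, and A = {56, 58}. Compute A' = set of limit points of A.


A' = {56, 57}

For each x ∈ X, list the open sets U ∈ τ with x ∈ U, then check whether U ∩ (A ∖ {x}) ≠ ∅ for every such U.
  x = 56: opens ∋ x are {56, 57, 58, 59}; each meets A ∖ {56}, so x IS a limit point.
  x = 57: opens ∋ x are {56, 57, 58, 59}; each meets A ∖ {57}, so x IS a limit point.
  x = 58: open {58, 59} ∋ x has {58, 59} ∩ (A ∖ {58}) = ∅, so x is NOT a limit point.
  x = 59: open {59} ∋ x has {59} ∩ (A ∖ {59}) = ∅, so x is NOT a limit point.
Collecting: A' = {56, 57}.


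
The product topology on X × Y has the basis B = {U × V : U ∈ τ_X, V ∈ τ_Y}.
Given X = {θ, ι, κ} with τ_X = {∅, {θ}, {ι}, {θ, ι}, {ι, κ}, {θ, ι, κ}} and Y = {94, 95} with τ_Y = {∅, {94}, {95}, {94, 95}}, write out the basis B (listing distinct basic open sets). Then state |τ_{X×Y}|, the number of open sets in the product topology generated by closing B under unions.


Basis B = {∅ × ∅, {θ} × {94}, {θ} × {95}, {ι} × {94}, {ι} × {95}, {θ} × {94, 95}, {θ, ι} × {94}, {θ, ι} × {95}, {ι} × {94, 95}, {ι, κ} × {94}, {ι, κ} × {95}, {θ, ι, κ} × {94}, {θ, ι, κ} × {95}, {θ, ι} × {94, 95}, {ι, κ} × {94, 95}, {θ, ι, κ} × {94, 95}}; |τ_{X×Y}| = 36.

Enumerate products U × V with U ∈ τ_X, V ∈ τ_Y (deduplicated):
  ∅ × ∅ = {} (∅)
  {θ} × {94} = {(θ,94)}
  {θ} × {95} = {(θ,95)}
  {ι} × {94} = {(ι,94)}
  {ι} × {95} = {(ι,95)}
  {θ} × {94, 95} = {(θ,94), (θ,95)}
  {θ, ι} × {94} = {(θ,94), (ι,94)}
  {θ, ι} × {95} = {(θ,95), (ι,95)}
  {ι} × {94, 95} = {(ι,94), (ι,95)}
  {ι, κ} × {94} = {(ι,94), (κ,94)}
  {ι, κ} × {95} = {(ι,95), (κ,95)}
  {θ, ι, κ} × {94} = {(θ,94), (ι,94), (κ,94)}
  {θ, ι, κ} × {95} = {(θ,95), (ι,95), (κ,95)}
  {θ, ι} × {94, 95} = {(θ,94), (θ,95), (ι,94), (ι,95)}
  {ι, κ} × {94, 95} = {(ι,94), (ι,95), (κ,94), (κ,95)}
  {θ, ι, κ} × {94, 95} = {(θ,94), (θ,95), (ι,94), (ι,95), (κ,94), (κ,95)}
These 16 distinct sets form the basis B.
Close under arbitrary unions to get τ_{X×Y}; counting gives |τ_{X×Y}| = 36.


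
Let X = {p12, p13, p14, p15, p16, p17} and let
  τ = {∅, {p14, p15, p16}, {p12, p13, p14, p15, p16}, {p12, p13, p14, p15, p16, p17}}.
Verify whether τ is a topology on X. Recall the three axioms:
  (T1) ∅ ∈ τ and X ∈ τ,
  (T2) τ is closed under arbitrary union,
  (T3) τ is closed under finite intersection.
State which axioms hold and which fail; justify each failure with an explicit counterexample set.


τ IS a topology on X.

Axiom (T1): ∅ ∈ τ? Yes; X ∈ τ? Yes.
Axiom (T2/T3): check pairwise unions and intersections of members of τ.
All pairwise intersections and unions checked — each lies in τ. Therefore τ satisfies (T1), (T2), (T3): it IS a topology on X.


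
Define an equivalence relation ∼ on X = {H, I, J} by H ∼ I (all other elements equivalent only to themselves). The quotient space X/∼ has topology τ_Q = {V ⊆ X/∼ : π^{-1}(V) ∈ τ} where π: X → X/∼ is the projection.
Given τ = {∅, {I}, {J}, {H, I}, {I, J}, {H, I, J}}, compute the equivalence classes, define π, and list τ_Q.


X/∼ = {[H=I], [J]}; |τ_Q| = 4.

Equivalence classes: [H=I], [J].
Quotient map π: X → X/∼ sends H ↦ [H=I], I ↦ [H=I], J ↦ [J].
For each subset V ⊆ X/∼, compute π^{-1}(V) ⊆ X and check whether π^{-1}(V) ∈ τ. V is open in τ_Q iff π^{-1}(V) ∈ τ.
  V = {}: π^{-1}(V) = ∅ ∈ τ ✓.
  V = {[H=I]}: π^{-1}(V) = {H, I} ∈ τ ✓.
  V = {[J]}: π^{-1}(V) = {J} ∈ τ ✓.
  V = {[H=I], [J]}: π^{-1}(V) = {H, I, J} ∈ τ ✓.
Open sets in the quotient: τ_Q = {{}, {[H=I]}, {[J]}, {[H=I], [J]}} (4 elements).


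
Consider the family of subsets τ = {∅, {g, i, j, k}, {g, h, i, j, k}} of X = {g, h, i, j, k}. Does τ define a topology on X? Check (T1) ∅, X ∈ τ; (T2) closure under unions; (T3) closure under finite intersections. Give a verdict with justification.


τ IS a topology on X.

Axiom (T1): ∅ ∈ τ? Yes; X ∈ τ? Yes.
Axiom (T2/T3): check pairwise unions and intersections of members of τ.
All pairwise intersections and unions checked — each lies in τ. Therefore τ satisfies (T1), (T2), (T3): it IS a topology on X.


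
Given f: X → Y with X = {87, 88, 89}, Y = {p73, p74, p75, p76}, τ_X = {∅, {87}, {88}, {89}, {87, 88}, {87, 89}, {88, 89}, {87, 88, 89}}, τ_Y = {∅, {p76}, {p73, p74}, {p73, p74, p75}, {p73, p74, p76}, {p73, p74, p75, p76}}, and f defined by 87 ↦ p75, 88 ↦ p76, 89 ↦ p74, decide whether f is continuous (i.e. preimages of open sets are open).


f IS continuous.

Compute f^{-1}(U) for each U ∈ τ_Y:
  U = ∅: f^{-1}(U) = ∅ ∈ τ_X ✓.
  U = {p76}: f^{-1}(U) = {88} ∈ τ_X ✓.
  U = {p73, p74}: f^{-1}(U) = {89} ∈ τ_X ✓.
  U = {p73, p74, p75}: f^{-1}(U) = {87, 89} ∈ τ_X ✓.
  U = {p73, p74, p76}: f^{-1}(U) = {88, 89} ∈ τ_X ✓.
  U = {p73, p74, p75, p76}: f^{-1}(U) = {87, 88, 89} ∈ τ_X ✓.
Every preimage lies in τ_X, so f IS continuous.


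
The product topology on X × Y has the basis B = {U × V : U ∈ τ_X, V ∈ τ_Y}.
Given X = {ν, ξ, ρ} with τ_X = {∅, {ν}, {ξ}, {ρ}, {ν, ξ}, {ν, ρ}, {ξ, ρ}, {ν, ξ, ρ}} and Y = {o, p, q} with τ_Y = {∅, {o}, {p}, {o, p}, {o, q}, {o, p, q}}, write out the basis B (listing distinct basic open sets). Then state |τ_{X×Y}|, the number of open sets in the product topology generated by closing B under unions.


Basis B = {∅ × ∅, {ν} × {o}, {ν} × {p}, {ξ} × {o}, {ξ} × {p}, {ρ} × {o}, {ρ} × {p}, {ν} × {o, p}, {ν} × {o, q}, {ν, ξ} × {o}, {ν, ρ} × {o}, {ν, ξ} × {p}, {ν, ρ} × {p}, {ξ} × {o, p}, {ξ} × {o, q}, {ξ, ρ} × {o}, {ξ, ρ} × {p}, {ρ} × {o, p}, {ρ} × {o, q}, {ν} × {o, p, q}, {ν, ξ, ρ} × {o}, {ν, ξ, ρ} × {p}, {ξ} × {o, p, q}, {ρ} × {o, p, q}, {ν, ξ} × {o, p}, {ν, ρ} × {o, p}, {ν, ξ} × {o, q}, {ν, ρ} × {o, q}, {ξ, ρ} × {o, p}, {ξ, ρ} × {o, q}, {ν, ξ} × {o, p, q}, {ν, ρ} × {o, p, q}, {ν, ξ, ρ} × {o, p}, {ν, ξ, ρ} × {o, q}, {ξ, ρ} × {o, p, q}, {ν, ξ, ρ} × {o, p, q}}; |τ_{X×Y}| = 216.

Enumerate products U × V with U ∈ τ_X, V ∈ τ_Y (deduplicated):
  ∅ × ∅ = {} (∅)
  {ν} × {o} = {(ν,o)}
  {ν} × {p} = {(ν,p)}
  {ξ} × {o} = {(ξ,o)}
  {ξ} × {p} = {(ξ,p)}
  {ρ} × {o} = {(ρ,o)}
  {ρ} × {p} = {(ρ,p)}
  {ν} × {o, p} = {(ν,o), (ν,p)}
  {ν} × {o, q} = {(ν,o), (ν,q)}
  {ν, ξ} × {o} = {(ν,o), (ξ,o)}
  {ν, ρ} × {o} = {(ν,o), (ρ,o)}
  {ν, ξ} × {p} = {(ν,p), (ξ,p)}
  {ν, ρ} × {p} = {(ν,p), (ρ,p)}
  {ξ} × {o, p} = {(ξ,o), (ξ,p)}
  {ξ} × {o, q} = {(ξ,o), (ξ,q)}
  {ξ, ρ} × {o} = {(ξ,o), (ρ,o)}
  {ξ, ρ} × {p} = {(ξ,p), (ρ,p)}
  {ρ} × {o, p} = {(ρ,o), (ρ,p)}
  {ρ} × {o, q} = {(ρ,o), (ρ,q)}
  {ν} × {o, p, q} = {(ν,o), (ν,p), (ν,q)}
  {ν, ξ, ρ} × {o} = {(ν,o), (ξ,o), (ρ,o)}
  {ν, ξ, ρ} × {p} = {(ν,p), (ξ,p), (ρ,p)}
  {ξ} × {o, p, q} = {(ξ,o), (ξ,p), (ξ,q)}
  {ρ} × {o, p, q} = {(ρ,o), (ρ,p), (ρ,q)}
  {ν, ξ} × {o, p} = {(ν,o), (ν,p), (ξ,o), (ξ,p)}
  {ν, ρ} × {o, p} = {(ν,o), (ν,p), (ρ,o), (ρ,p)}
  {ν, ξ} × {o, q} = {(ν,o), (ν,q), (ξ,o), (ξ,q)}
  {ν, ρ} × {o, q} = {(ν,o), (ν,q), (ρ,o), (ρ,q)}
  {ξ, ρ} × {o, p} = {(ξ,o), (ξ,p), (ρ,o), (ρ,p)}
  {ξ, ρ} × {o, q} = {(ξ,o), (ξ,q), (ρ,o), (ρ,q)}
  {ν, ξ} × {o, p, q} = {(ν,o), (ν,p), (ν,q), (ξ,o), (ξ,p), (ξ,q)}
  {ν, ρ} × {o, p, q} = {(ν,o), (ν,p), (ν,q), (ρ,o), (ρ,p), (ρ,q)}
  {ν, ξ, ρ} × {o, p} = {(ν,o), (ν,p), (ξ,o), (ξ,p), (ρ,o), (ρ,p)}
  {ν, ξ, ρ} × {o, q} = {(ν,o), (ν,q), (ξ,o), (ξ,q), (ρ,o), (ρ,q)}
  {ξ, ρ} × {o, p, q} = {(ξ,o), (ξ,p), (ξ,q), (ρ,o), (ρ,p), (ρ,q)}
  {ν, ξ, ρ} × {o, p, q} = {(ν,o), (ν,p), (ν,q), (ξ,o), (ξ,p), (ξ,q), (ρ,o), (ρ,p), (ρ,q)}
These 36 distinct sets form the basis B.
Close under arbitrary unions to get τ_{X×Y}; counting gives |τ_{X×Y}| = 216.


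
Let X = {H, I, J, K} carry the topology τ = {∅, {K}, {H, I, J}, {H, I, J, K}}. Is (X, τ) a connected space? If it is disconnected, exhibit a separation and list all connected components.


(X, τ) is disconnected; components = [{K}, {H, I, J}].

Find clopen sets (U ∈ τ with X ∖ U ∈ τ):
  U = ∅, X ∖ U = {H, I, J, K} — both open, so U is clopen.
  U = {K}, X ∖ U = {H, I, J} — both open, so U is clopen.
  U = {H, I, J}, X ∖ U = {K} — both open, so U is clopen.
  U = {H, I, J, K}, X ∖ U = ∅ — both open, so U is clopen.
Nontrivial clopen(s) exist: e.g. {K}. So (X, τ) is disconnected.
Compute connected components by grouping points that agree on all clopens:
  component: {K}
  component: {H, I, J}


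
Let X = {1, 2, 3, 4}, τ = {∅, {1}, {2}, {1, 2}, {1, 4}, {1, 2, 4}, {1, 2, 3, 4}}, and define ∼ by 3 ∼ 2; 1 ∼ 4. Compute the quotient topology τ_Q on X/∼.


X/∼ = {[1=4], [2=3]}; |τ_Q| = 3.

Equivalence classes: [1=4], [2=3].
Quotient map π: X → X/∼ sends 1 ↦ [1=4], 2 ↦ [2=3], 3 ↦ [2=3], 4 ↦ [1=4].
For each subset V ⊆ X/∼, compute π^{-1}(V) ⊆ X and check whether π^{-1}(V) ∈ τ. V is open in τ_Q iff π^{-1}(V) ∈ τ.
  V = {}: π^{-1}(V) = ∅ ∈ τ ✓.
  V = {[1=4]}: π^{-1}(V) = {1, 4} ∈ τ ✓.
  V = {[2=3]}: π^{-1}(V) = {2, 3} ∉ τ ✗.
  V = {[1=4], [2=3]}: π^{-1}(V) = {1, 2, 3, 4} ∈ τ ✓.
Open sets in the quotient: τ_Q = {{}, {[1=4]}, {[1=4], [2=3]}} (3 elements).


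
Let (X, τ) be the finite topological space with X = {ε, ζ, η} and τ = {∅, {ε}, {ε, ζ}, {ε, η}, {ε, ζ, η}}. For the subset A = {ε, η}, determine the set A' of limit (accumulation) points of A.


A' = {ζ, η}

For each x ∈ X, list the open sets U ∈ τ with x ∈ U, then check whether U ∩ (A ∖ {x}) ≠ ∅ for every such U.
  x = ε: open {ε} ∋ x has {ε} ∩ (A ∖ {ε}) = ∅, so x is NOT a limit point.
  x = ζ: opens ∋ x are {ε, ζ}, {ε, ζ, η}; each meets A ∖ {ζ}, so x IS a limit point.
  x = η: opens ∋ x are {ε, η}, {ε, ζ, η}; each meets A ∖ {η}, so x IS a limit point.
Collecting: A' = {ζ, η}.


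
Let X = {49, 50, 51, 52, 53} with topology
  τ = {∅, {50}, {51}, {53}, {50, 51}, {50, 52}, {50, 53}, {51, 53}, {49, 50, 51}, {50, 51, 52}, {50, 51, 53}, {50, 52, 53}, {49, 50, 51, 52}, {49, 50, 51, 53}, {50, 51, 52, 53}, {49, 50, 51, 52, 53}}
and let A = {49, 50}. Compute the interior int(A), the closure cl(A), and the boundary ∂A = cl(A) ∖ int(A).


int(A) = {50}, cl(A) = {49, 50, 52}, ∂A = {49, 52}.

Closed sets in (X, τ) are complements of opens:
  closed(X, τ) = {∅, {49}, {52}, {53}, {49, 51}, {49, 52}, {49, 53}, {52, 53}, {49, 50, 52}, {49, 51, 52}, {49, 51, 53}, {49, 52, 53}, {49, 50, 51, 52}, {49, 50, 52, 53}, {49, 51, 52, 53}, {49, 50, 51, 52, 53}}.
int(A) = ⋃ {U ∈ τ : U ⊆ A}. Opens contained in A: ∅, {50}.
Taking the union of these: int(A) = {50}.
cl(A) = ⋂ {C closed : A ⊆ C}. Closed sets containing A: {49, 50, 52}, {49, 50, 51, 52}, {49, 50, 52, 53}, {49, 50, 51, 52, 53}.
Intersecting these: cl(A) = {49, 50, 52}.
∂A = cl(A) ∖ int(A) = {49, 50, 52} ∖ {50} = {49, 52}.
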